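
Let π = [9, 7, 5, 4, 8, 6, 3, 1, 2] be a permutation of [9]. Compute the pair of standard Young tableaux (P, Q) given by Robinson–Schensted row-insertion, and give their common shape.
P = [1, 2] / [3, 6] / [4, 8] / [5] / [7] / [9];  Q = [1, 5] / [2, 6] / [3, 9] / [4] / [7] / [8];  common shape = (2, 2, 2, 1, 1, 1)

Row-insert the values π_1, π_2, … into P one at a time, bumping the leftmost entry strictly greater than the inserted value down to the next row. The recording tableau Q records, in position (i, j), the step at which that cell was added to P.
  Insert 9 (step 1): P = [9];  Q = [1]
  Insert 7 (step 2): P = [7] / [9];  Q = [1] / [2]
  Insert 5 (step 3): P = [5] / [7] / [9];  Q = [1] / [2] / [3]
  Insert 4 (step 4): P = [4] / [5] / [7] / [9];  Q = [1] / [2] / [3] / [4]
  Insert 8 (step 5): P = [4, 8] / [5] / [7] / [9];  Q = [1, 5] / [2] / [3] / [4]
  Insert 6 (step 6): P = [4, 6] / [5, 8] / [7] / [9];  Q = [1, 5] / [2, 6] / [3] / [4]
  Insert 3 (step 7): P = [3, 6] / [4, 8] / [5] / [7] / [9];  Q = [1, 5] / [2, 6] / [3] / [4] / [7]
  Insert 1 (step 8): P = [1, 6] / [3, 8] / [4] / [5] / [7] / [9];  Q = [1, 5] / [2, 6] / [3] / [4] / [7] / [8]
  Insert 2 (step 9): P = [1, 2] / [3, 6] / [4, 8] / [5] / [7] / [9];  Q = [1, 5] / [2, 6] / [3, 9] / [4] / [7] / [8]
Final shape: (2, 2, 2, 1, 1, 1).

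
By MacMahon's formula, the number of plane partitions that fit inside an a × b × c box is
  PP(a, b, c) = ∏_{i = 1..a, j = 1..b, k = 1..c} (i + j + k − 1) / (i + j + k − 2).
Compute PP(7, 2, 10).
PP(7, 2, 10) = 77364144

Evaluate the triple product over i = 1..7, j = 1..2, k = 1..10. The factors are (2/1) · (3/2) · (4/3) · (5/4) · (6/5) · (7/6) · (8/7) · (9/8) · … (140 factors total). The numerators and denominators telescope so the product is an integer; carrying out the multiplication exactly gives PP(7, 2, 10) = 77364144.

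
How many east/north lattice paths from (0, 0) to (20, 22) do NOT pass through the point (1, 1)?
Number of paths = 251226790620

Total paths from (0, 0) to (20, 22): C(42, 20) = 513791607420. Paths through (1, 1): (paths (0, 0) → (1, 1)) × (paths (1, 1) → (20, 22)) = C(2, 1) · C(40, 19) = 2 · 131282408400 = 262564816800. Avoidance count = 513791607420 − 262564816800 = 251226790620.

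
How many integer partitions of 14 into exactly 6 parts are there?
p(14, 6 parts) = 20

Partitions of n into exactly k parts ↔ partitions of n − k into at most k parts (subtract 1 from each part). For n = 14, k = 6, the partitions are: 9+1+1+1+1+1, 8+2+1+1+1+1, 7+3+1+1+1+1, 7+2+2+1+1+1, 6+4+1+1+1+1, 6+3+2+1+1+1, 6+2+2+2+1+1, 5+5+1+1+1+1, 5+4+2+1+1+1, 5+3+3+1+1+1, 5+3+2+2+1+1, 5+2+2+2+2+1, 4+4+3+1+1+1, 4+4+2+2+1+1, 4+3+3+2+1+1, 4+3+2+2+2+1, 4+2+2+2+2+2, 3+3+3+3+1+1, 3+3+3+2+2+1, 3+3+2+2+2+2. Count = 20.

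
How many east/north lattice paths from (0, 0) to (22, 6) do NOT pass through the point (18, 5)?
Number of paths = 208495

Total paths from (0, 0) to (22, 6): C(28, 22) = 376740. Paths through (18, 5): (paths (0, 0) → (18, 5)) × (paths (18, 5) → (22, 6)) = C(23, 18) · C(5, 4) = 33649 · 5 = 168245. Avoidance count = 376740 − 168245 = 208495.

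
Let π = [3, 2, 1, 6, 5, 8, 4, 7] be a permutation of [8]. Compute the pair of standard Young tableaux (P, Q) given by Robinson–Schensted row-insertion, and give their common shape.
P = [1, 4, 7] / [2, 5, 8] / [3, 6];  Q = [1, 4, 6] / [2, 5, 8] / [3, 7];  common shape = (3, 3, 2)

Row-insert the values π_1, π_2, … into P one at a time, bumping the leftmost entry strictly greater than the inserted value down to the next row. The recording tableau Q records, in position (i, j), the step at which that cell was added to P.
  Insert 3 (step 1): P = [3];  Q = [1]
  Insert 2 (step 2): P = [2] / [3];  Q = [1] / [2]
  Insert 1 (step 3): P = [1] / [2] / [3];  Q = [1] / [2] / [3]
  Insert 6 (step 4): P = [1, 6] / [2] / [3];  Q = [1, 4] / [2] / [3]
  Insert 5 (step 5): P = [1, 5] / [2, 6] / [3];  Q = [1, 4] / [2, 5] / [3]
  Insert 8 (step 6): P = [1, 5, 8] / [2, 6] / [3];  Q = [1, 4, 6] / [2, 5] / [3]
  Insert 4 (step 7): P = [1, 4, 8] / [2, 5] / [3, 6];  Q = [1, 4, 6] / [2, 5] / [3, 7]
  Insert 7 (step 8): P = [1, 4, 7] / [2, 5, 8] / [3, 6];  Q = [1, 4, 6] / [2, 5, 8] / [3, 7]
Final shape: (3, 3, 2).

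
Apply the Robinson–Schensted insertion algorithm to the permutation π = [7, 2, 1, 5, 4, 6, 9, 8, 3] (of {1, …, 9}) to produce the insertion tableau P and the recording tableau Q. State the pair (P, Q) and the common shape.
P = [1, 3, 6, 8] / [2, 4, 9] / [5] / [7];  Q = [1, 4, 6, 7] / [2, 5, 8] / [3] / [9];  common shape = (4, 3, 1, 1)

Row-insert the values π_1, π_2, … into P one at a time, bumping the leftmost entry strictly greater than the inserted value down to the next row. The recording tableau Q records, in position (i, j), the step at which that cell was added to P.
  Insert 7 (step 1): P = [7];  Q = [1]
  Insert 2 (step 2): P = [2] / [7];  Q = [1] / [2]
  Insert 1 (step 3): P = [1] / [2] / [7];  Q = [1] / [2] / [3]
  Insert 5 (step 4): P = [1, 5] / [2] / [7];  Q = [1, 4] / [2] / [3]
  Insert 4 (step 5): P = [1, 4] / [2, 5] / [7];  Q = [1, 4] / [2, 5] / [3]
  Insert 6 (step 6): P = [1, 4, 6] / [2, 5] / [7];  Q = [1, 4, 6] / [2, 5] / [3]
  Insert 9 (step 7): P = [1, 4, 6, 9] / [2, 5] / [7];  Q = [1, 4, 6, 7] / [2, 5] / [3]
  Insert 8 (step 8): P = [1, 4, 6, 8] / [2, 5, 9] / [7];  Q = [1, 4, 6, 7] / [2, 5, 8] / [3]
  Insert 3 (step 9): P = [1, 3, 6, 8] / [2, 4, 9] / [5] / [7];  Q = [1, 4, 6, 7] / [2, 5, 8] / [3] / [9]
Final shape: (4, 3, 1, 1).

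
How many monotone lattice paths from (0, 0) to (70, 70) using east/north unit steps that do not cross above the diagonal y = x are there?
C_70 = 1321422108420282270489942177190229544600

These NE paths below the diagonal are counted by the Catalan number C_n = (1/(n + 1)) · C(2n, n). For n = 70: C_70 = (1/71) · C(140, 70) = 93820969697840041204785894580506297666600/71 = 1321422108420282270489942177190229544600.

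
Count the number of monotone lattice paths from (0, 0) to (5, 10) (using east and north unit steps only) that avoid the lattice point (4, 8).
Number of paths = 1518

Total paths from (0, 0) to (5, 10): C(15, 5) = 3003. Paths through (4, 8): (paths (0, 0) → (4, 8)) × (paths (4, 8) → (5, 10)) = C(12, 4) · C(3, 1) = 495 · 3 = 1485. Avoidance count = 3003 − 1485 = 1518.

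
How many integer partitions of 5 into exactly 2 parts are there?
p(5, 2 parts) = 2

Partitions of n into exactly k parts ↔ partitions of n − k into at most k parts (subtract 1 from each part). For n = 5, k = 2, the partitions are: 4+1, 3+2. Count = 2.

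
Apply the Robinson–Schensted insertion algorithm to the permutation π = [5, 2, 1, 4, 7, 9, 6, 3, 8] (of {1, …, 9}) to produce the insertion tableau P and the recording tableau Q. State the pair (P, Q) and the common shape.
P = [1, 3, 6, 8] / [2, 4, 9] / [5, 7];  Q = [1, 4, 5, 6] / [2, 7, 9] / [3, 8];  common shape = (4, 3, 2)

Row-insert the values π_1, π_2, … into P one at a time, bumping the leftmost entry strictly greater than the inserted value down to the next row. The recording tableau Q records, in position (i, j), the step at which that cell was added to P.
  Insert 5 (step 1): P = [5];  Q = [1]
  Insert 2 (step 2): P = [2] / [5];  Q = [1] / [2]
  Insert 1 (step 3): P = [1] / [2] / [5];  Q = [1] / [2] / [3]
  Insert 4 (step 4): P = [1, 4] / [2] / [5];  Q = [1, 4] / [2] / [3]
  Insert 7 (step 5): P = [1, 4, 7] / [2] / [5];  Q = [1, 4, 5] / [2] / [3]
  Insert 9 (step 6): P = [1, 4, 7, 9] / [2] / [5];  Q = [1, 4, 5, 6] / [2] / [3]
  Insert 6 (step 7): P = [1, 4, 6, 9] / [2, 7] / [5];  Q = [1, 4, 5, 6] / [2, 7] / [3]
  Insert 3 (step 8): P = [1, 3, 6, 9] / [2, 4] / [5, 7];  Q = [1, 4, 5, 6] / [2, 7] / [3, 8]
  Insert 8 (step 9): P = [1, 3, 6, 8] / [2, 4, 9] / [5, 7];  Q = [1, 4, 5, 6] / [2, 7, 9] / [3, 8]
Final shape: (4, 3, 2).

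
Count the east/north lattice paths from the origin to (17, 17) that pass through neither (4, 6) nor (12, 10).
Number of paths = 1379600748

Inclusion–exclusion. Total paths: C(34, 17) = 2333606220. Through P₁: C(10, 4)·C(24, 13) = 524190240. Through P₂: C(22, 12)·C(12, 5) = 512143632. Since P₁ is strictly southwest of P₂, a monotone path through both must visit P₁ then P₂; paths through both = C(10, 4)·C(12, 8)·C(12, 5) = 82328400. Avoid both = 2333606220 − 524190240 − 512143632 + 82328400 = 1379600748.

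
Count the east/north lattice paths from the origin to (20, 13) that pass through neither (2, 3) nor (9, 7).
Number of paths = 341194700

Inclusion–exclusion. Total paths: C(33, 20) = 573166440. Through P₁: C(5, 2)·C(28, 18) = 131231100. Through P₂: C(16, 9)·C(17, 11) = 141581440. Since P₁ is strictly southwest of P₂, a monotone path through both must visit P₁ then P₂; paths through both = C(5, 2)·C(11, 7)·C(17, 11) = 40840800. Avoid both = 573166440 − 131231100 − 141581440 + 40840800 = 341194700.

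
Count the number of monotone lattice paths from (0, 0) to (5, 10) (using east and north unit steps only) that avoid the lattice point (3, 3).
Number of paths = 2283

Total paths from (0, 0) to (5, 10): C(15, 5) = 3003. Paths through (3, 3): (paths (0, 0) → (3, 3)) × (paths (3, 3) → (5, 10)) = C(6, 3) · C(9, 2) = 20 · 36 = 720. Avoidance count = 3003 − 720 = 2283.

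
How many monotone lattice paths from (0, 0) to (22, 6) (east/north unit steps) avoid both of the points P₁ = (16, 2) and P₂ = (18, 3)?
Number of paths = 314125

Inclusion–exclusion. Total paths: C(28, 22) = 376740. Through P₁: C(18, 16)·C(10, 6) = 32130. Through P₂: C(21, 18)·C(7, 4) = 46550. Since P₁ is strictly southwest of P₂, a monotone path through both must visit P₁ then P₂; paths through both = C(18, 16)·C(3, 2)·C(7, 4) = 16065. Avoid both = 376740 − 32130 − 46550 + 16065 = 314125.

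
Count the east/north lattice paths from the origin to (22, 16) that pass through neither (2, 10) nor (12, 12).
Number of paths = 19522279450

Inclusion–exclusion. Total paths: C(38, 22) = 22239974430. Through P₁: C(12, 2)·C(26, 20) = 15195180. Through P₂: C(24, 12)·C(14, 10) = 2706860156. Since P₁ is strictly southwest of P₂, a monotone path through both must visit P₁ then P₂; paths through both = C(12, 2)·C(12, 10)·C(14, 10) = 4360356. Avoid both = 22239974430 − 15195180 − 2706860156 + 4360356 = 19522279450.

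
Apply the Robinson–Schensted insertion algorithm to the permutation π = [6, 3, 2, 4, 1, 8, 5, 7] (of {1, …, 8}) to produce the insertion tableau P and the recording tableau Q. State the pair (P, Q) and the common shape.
P = [1, 4, 5, 7] / [2, 8] / [3] / [6];  Q = [1, 4, 6, 8] / [2, 7] / [3] / [5];  common shape = (4, 2, 1, 1)

Row-insert the values π_1, π_2, … into P one at a time, bumping the leftmost entry strictly greater than the inserted value down to the next row. The recording tableau Q records, in position (i, j), the step at which that cell was added to P.
  Insert 6 (step 1): P = [6];  Q = [1]
  Insert 3 (step 2): P = [3] / [6];  Q = [1] / [2]
  Insert 2 (step 3): P = [2] / [3] / [6];  Q = [1] / [2] / [3]
  Insert 4 (step 4): P = [2, 4] / [3] / [6];  Q = [1, 4] / [2] / [3]
  Insert 1 (step 5): P = [1, 4] / [2] / [3] / [6];  Q = [1, 4] / [2] / [3] / [5]
  Insert 8 (step 6): P = [1, 4, 8] / [2] / [3] / [6];  Q = [1, 4, 6] / [2] / [3] / [5]
  Insert 5 (step 7): P = [1, 4, 5] / [2, 8] / [3] / [6];  Q = [1, 4, 6] / [2, 7] / [3] / [5]
  Insert 7 (step 8): P = [1, 4, 5, 7] / [2, 8] / [3] / [6];  Q = [1, 4, 6, 8] / [2, 7] / [3] / [5]
Final shape: (4, 2, 1, 1).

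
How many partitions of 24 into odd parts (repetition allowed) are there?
p_odd(24) = 122

Enumerate partitions using only odd parts via the recurrence o(n, m) = o(n, m−2) + o(n−m, m) over odd m, starting from the largest odd part ≤ n. This gives p_odd(24) = 122. (Euler's theorem: equals the count of distinct-part partitions.)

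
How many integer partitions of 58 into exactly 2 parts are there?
p(58, 2 parts) = 29

Partitions of n into exactly k parts are in bijection with partitions of n − k into at most k parts (subtract 1 from each part). So p(58, exactly 2) = p(56, parts ≤ 2). Computing via the recurrence p(m, j) = p(m, j−1) + p(m−j, j) gives 29.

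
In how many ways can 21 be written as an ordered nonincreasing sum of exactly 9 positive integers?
p(21, 9 parts) = 73

Partitions of n into exactly k parts are in bijection with partitions of n − k into at most k parts (subtract 1 from each part). So p(21, exactly 9) = p(12, parts ≤ 9). Computing via the recurrence p(m, j) = p(m, j−1) + p(m−j, j) gives 73.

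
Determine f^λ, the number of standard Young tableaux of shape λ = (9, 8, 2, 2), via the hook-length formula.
# SYT of shape (9, 8, 2, 2) = 24690120

Hook-length formula: f^λ = n! / Π hook(c), product over all cells c of the Young diagram. For λ = (9, 8, 2, 2), n = 21 boxes. Hook lengths by row (left-to-right, top-to-bottom): [12, 11, 8, 7, 6, 5, 4, 3, 1]; [10, 9, 6, 5, 4, 3, 2, 1]; [3, 2]; [2, 1]. Product of hooks = 2069286912000. So f^λ = 21! / 2069286912000 = 51090942171709440000 / 2069286912000 = 24690120.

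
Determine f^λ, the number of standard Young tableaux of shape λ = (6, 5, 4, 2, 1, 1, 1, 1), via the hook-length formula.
# SYT of shape (6, 5, 4, 2, 1, 1, 1, 1) = 664734000

Hook-length formula: f^λ = n! / Π hook(c), product over all cells c of the Young diagram. For λ = (6, 5, 4, 2, 1, 1, 1, 1), n = 21 boxes. Hook lengths by row (left-to-right, top-to-bottom): [13, 8, 6, 5, 3, 1]; [11, 6, 4, 3, 1]; [9, 4, 2, 1]; [6, 1]; [4]; [3]; [2]; [1]. Product of hooks = 76859228160. So f^λ = 21! / 76859228160 = 51090942171709440000 / 76859228160 = 664734000.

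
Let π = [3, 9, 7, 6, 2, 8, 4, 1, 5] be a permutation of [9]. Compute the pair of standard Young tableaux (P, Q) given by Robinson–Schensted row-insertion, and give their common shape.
P = [1, 4, 5] / [2, 6, 8] / [3] / [7] / [9];  Q = [1, 2, 6] / [3, 7, 9] / [4] / [5] / [8];  common shape = (3, 3, 1, 1, 1)

Row-insert the values π_1, π_2, … into P one at a time, bumping the leftmost entry strictly greater than the inserted value down to the next row. The recording tableau Q records, in position (i, j), the step at which that cell was added to P.
  Insert 3 (step 1): P = [3];  Q = [1]
  Insert 9 (step 2): P = [3, 9];  Q = [1, 2]
  Insert 7 (step 3): P = [3, 7] / [9];  Q = [1, 2] / [3]
  Insert 6 (step 4): P = [3, 6] / [7] / [9];  Q = [1, 2] / [3] / [4]
  Insert 2 (step 5): P = [2, 6] / [3] / [7] / [9];  Q = [1, 2] / [3] / [4] / [5]
  Insert 8 (step 6): P = [2, 6, 8] / [3] / [7] / [9];  Q = [1, 2, 6] / [3] / [4] / [5]
  Insert 4 (step 7): P = [2, 4, 8] / [3, 6] / [7] / [9];  Q = [1, 2, 6] / [3, 7] / [4] / [5]
  Insert 1 (step 8): P = [1, 4, 8] / [2, 6] / [3] / [7] / [9];  Q = [1, 2, 6] / [3, 7] / [4] / [5] / [8]
  Insert 5 (step 9): P = [1, 4, 5] / [2, 6, 8] / [3] / [7] / [9];  Q = [1, 2, 6] / [3, 7, 9] / [4] / [5] / [8]
Final shape: (3, 3, 1, 1, 1).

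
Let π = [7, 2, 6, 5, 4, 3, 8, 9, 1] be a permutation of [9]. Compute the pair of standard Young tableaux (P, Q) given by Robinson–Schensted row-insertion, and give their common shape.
P = [1, 3, 8, 9] / [2] / [4] / [5] / [6] / [7];  Q = [1, 3, 7, 8] / [2] / [4] / [5] / [6] / [9];  common shape = (4, 1, 1, 1, 1, 1)

Row-insert the values π_1, π_2, … into P one at a time, bumping the leftmost entry strictly greater than the inserted value down to the next row. The recording tableau Q records, in position (i, j), the step at which that cell was added to P.
  Insert 7 (step 1): P = [7];  Q = [1]
  Insert 2 (step 2): P = [2] / [7];  Q = [1] / [2]
  Insert 6 (step 3): P = [2, 6] / [7];  Q = [1, 3] / [2]
  Insert 5 (step 4): P = [2, 5] / [6] / [7];  Q = [1, 3] / [2] / [4]
  Insert 4 (step 5): P = [2, 4] / [5] / [6] / [7];  Q = [1, 3] / [2] / [4] / [5]
  Insert 3 (step 6): P = [2, 3] / [4] / [5] / [6] / [7];  Q = [1, 3] / [2] / [4] / [5] / [6]
  Insert 8 (step 7): P = [2, 3, 8] / [4] / [5] / [6] / [7];  Q = [1, 3, 7] / [2] / [4] / [5] / [6]
  Insert 9 (step 8): P = [2, 3, 8, 9] / [4] / [5] / [6] / [7];  Q = [1, 3, 7, 8] / [2] / [4] / [5] / [6]
  Insert 1 (step 9): P = [1, 3, 8, 9] / [2] / [4] / [5] / [6] / [7];  Q = [1, 3, 7, 8] / [2] / [4] / [5] / [6] / [9]
Final shape: (4, 1, 1, 1, 1, 1).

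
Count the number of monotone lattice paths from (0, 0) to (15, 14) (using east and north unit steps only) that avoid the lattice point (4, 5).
Number of paths = 56395800

Total paths from (0, 0) to (15, 14): C(29, 15) = 77558760. Paths through (4, 5): (paths (0, 0) → (4, 5)) × (paths (4, 5) → (15, 14)) = C(9, 4) · C(20, 11) = 126 · 167960 = 21162960. Avoidance count = 77558760 − 21162960 = 56395800.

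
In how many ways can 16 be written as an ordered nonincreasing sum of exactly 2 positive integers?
p(16, 2 parts) = 8

Partitions of n into exactly k parts ↔ partitions of n − k into at most k parts (subtract 1 from each part). For n = 16, k = 2, the partitions are: 15+1, 14+2, 13+3, 12+4, 11+5, 10+6, 9+7, 8+8. Count = 8.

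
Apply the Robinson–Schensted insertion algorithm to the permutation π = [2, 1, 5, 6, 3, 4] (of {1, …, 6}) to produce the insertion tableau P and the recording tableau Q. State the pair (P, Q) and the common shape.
P = [1, 3, 4] / [2, 5, 6];  Q = [1, 3, 4] / [2, 5, 6];  common shape = (3, 3)

Row-insert the values π_1, π_2, … into P one at a time, bumping the leftmost entry strictly greater than the inserted value down to the next row. The recording tableau Q records, in position (i, j), the step at which that cell was added to P.
  Insert 2 (step 1): P = [2];  Q = [1]
  Insert 1 (step 2): P = [1] / [2];  Q = [1] / [2]
  Insert 5 (step 3): P = [1, 5] / [2];  Q = [1, 3] / [2]
  Insert 6 (step 4): P = [1, 5, 6] / [2];  Q = [1, 3, 4] / [2]
  Insert 3 (step 5): P = [1, 3, 6] / [2, 5];  Q = [1, 3, 4] / [2, 5]
  Insert 4 (step 6): P = [1, 3, 4] / [2, 5, 6];  Q = [1, 3, 4] / [2, 5, 6]
Final shape: (3, 3).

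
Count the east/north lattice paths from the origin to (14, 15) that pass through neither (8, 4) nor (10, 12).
Number of paths = 49579655

Inclusion–exclusion. Total paths: C(29, 14) = 77558760. Through P₁: C(12, 8)·C(17, 6) = 6126120. Through P₂: C(22, 10)·C(7, 4) = 22632610. Since P₁ is strictly southwest of P₂, a monotone path through both must visit P₁ then P₂; paths through both = C(12, 8)·C(10, 2)·C(7, 4) = 779625. Avoid both = 77558760 − 6126120 − 22632610 + 779625 = 49579655.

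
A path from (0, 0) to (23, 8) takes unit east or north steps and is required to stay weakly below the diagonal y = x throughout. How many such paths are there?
Number of paths = 5259150

By the reflection principle (André's argument), the number of monotone paths to (23, 8) with n ≤ m that never go above y = x is C(31, 23) − C(31, 24) = 7888725 − 2629575 = 5259150.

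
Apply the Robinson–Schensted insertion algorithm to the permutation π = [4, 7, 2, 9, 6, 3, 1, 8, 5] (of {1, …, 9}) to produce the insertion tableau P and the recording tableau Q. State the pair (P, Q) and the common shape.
P = [1, 3, 5] / [2, 6, 8] / [4, 9] / [7];  Q = [1, 2, 4] / [3, 5, 8] / [6, 9] / [7];  common shape = (3, 3, 2, 1)

Row-insert the values π_1, π_2, … into P one at a time, bumping the leftmost entry strictly greater than the inserted value down to the next row. The recording tableau Q records, in position (i, j), the step at which that cell was added to P.
  Insert 4 (step 1): P = [4];  Q = [1]
  Insert 7 (step 2): P = [4, 7];  Q = [1, 2]
  Insert 2 (step 3): P = [2, 7] / [4];  Q = [1, 2] / [3]
  Insert 9 (step 4): P = [2, 7, 9] / [4];  Q = [1, 2, 4] / [3]
  Insert 6 (step 5): P = [2, 6, 9] / [4, 7];  Q = [1, 2, 4] / [3, 5]
  Insert 3 (step 6): P = [2, 3, 9] / [4, 6] / [7];  Q = [1, 2, 4] / [3, 5] / [6]
  Insert 1 (step 7): P = [1, 3, 9] / [2, 6] / [4] / [7];  Q = [1, 2, 4] / [3, 5] / [6] / [7]
  Insert 8 (step 8): P = [1, 3, 8] / [2, 6, 9] / [4] / [7];  Q = [1, 2, 4] / [3, 5, 8] / [6] / [7]
  Insert 5 (step 9): P = [1, 3, 5] / [2, 6, 8] / [4, 9] / [7];  Q = [1, 2, 4] / [3, 5, 8] / [6, 9] / [7]
Final shape: (3, 3, 2, 1).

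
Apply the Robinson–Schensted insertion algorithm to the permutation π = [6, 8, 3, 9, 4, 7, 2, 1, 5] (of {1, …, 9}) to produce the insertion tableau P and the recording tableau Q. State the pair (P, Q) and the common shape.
P = [1, 4, 5] / [2, 7, 9] / [3, 8] / [6];  Q = [1, 2, 4] / [3, 5, 6] / [7, 9] / [8];  common shape = (3, 3, 2, 1)

Row-insert the values π_1, π_2, … into P one at a time, bumping the leftmost entry strictly greater than the inserted value down to the next row. The recording tableau Q records, in position (i, j), the step at which that cell was added to P.
  Insert 6 (step 1): P = [6];  Q = [1]
  Insert 8 (step 2): P = [6, 8];  Q = [1, 2]
  Insert 3 (step 3): P = [3, 8] / [6];  Q = [1, 2] / [3]
  Insert 9 (step 4): P = [3, 8, 9] / [6];  Q = [1, 2, 4] / [3]
  Insert 4 (step 5): P = [3, 4, 9] / [6, 8];  Q = [1, 2, 4] / [3, 5]
  Insert 7 (step 6): P = [3, 4, 7] / [6, 8, 9];  Q = [1, 2, 4] / [3, 5, 6]
  Insert 2 (step 7): P = [2, 4, 7] / [3, 8, 9] / [6];  Q = [1, 2, 4] / [3, 5, 6] / [7]
  Insert 1 (step 8): P = [1, 4, 7] / [2, 8, 9] / [3] / [6];  Q = [1, 2, 4] / [3, 5, 6] / [7] / [8]
  Insert 5 (step 9): P = [1, 4, 5] / [2, 7, 9] / [3, 8] / [6];  Q = [1, 2, 4] / [3, 5, 6] / [7, 9] / [8]
Final shape: (3, 3, 2, 1).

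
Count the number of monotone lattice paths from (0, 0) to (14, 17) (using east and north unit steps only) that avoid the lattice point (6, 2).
Number of paths = 251453733

Total paths from (0, 0) to (14, 17): C(31, 14) = 265182525. Paths through (6, 2): (paths (0, 0) → (6, 2)) × (paths (6, 2) → (14, 17)) = C(8, 6) · C(23, 8) = 28 · 490314 = 13728792. Avoidance count = 265182525 − 13728792 = 251453733.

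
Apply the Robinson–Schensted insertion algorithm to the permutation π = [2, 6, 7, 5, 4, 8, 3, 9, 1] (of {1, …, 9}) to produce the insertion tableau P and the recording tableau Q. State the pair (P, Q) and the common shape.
P = [1, 3, 7, 8, 9] / [2] / [4] / [5] / [6];  Q = [1, 2, 3, 6, 8] / [4] / [5] / [7] / [9];  common shape = (5, 1, 1, 1, 1)

Row-insert the values π_1, π_2, … into P one at a time, bumping the leftmost entry strictly greater than the inserted value down to the next row. The recording tableau Q records, in position (i, j), the step at which that cell was added to P.
  Insert 2 (step 1): P = [2];  Q = [1]
  Insert 6 (step 2): P = [2, 6];  Q = [1, 2]
  Insert 7 (step 3): P = [2, 6, 7];  Q = [1, 2, 3]
  Insert 5 (step 4): P = [2, 5, 7] / [6];  Q = [1, 2, 3] / [4]
  Insert 4 (step 5): P = [2, 4, 7] / [5] / [6];  Q = [1, 2, 3] / [4] / [5]
  Insert 8 (step 6): P = [2, 4, 7, 8] / [5] / [6];  Q = [1, 2, 3, 6] / [4] / [5]
  Insert 3 (step 7): P = [2, 3, 7, 8] / [4] / [5] / [6];  Q = [1, 2, 3, 6] / [4] / [5] / [7]
  Insert 9 (step 8): P = [2, 3, 7, 8, 9] / [4] / [5] / [6];  Q = [1, 2, 3, 6, 8] / [4] / [5] / [7]
  Insert 1 (step 9): P = [1, 3, 7, 8, 9] / [2] / [4] / [5] / [6];  Q = [1, 2, 3, 6, 8] / [4] / [5] / [7] / [9]
Final shape: (5, 1, 1, 1, 1).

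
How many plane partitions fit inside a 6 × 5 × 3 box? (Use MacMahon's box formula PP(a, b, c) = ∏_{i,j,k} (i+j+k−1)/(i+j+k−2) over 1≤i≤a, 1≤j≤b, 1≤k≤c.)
PP(6, 5, 3) = 3737448

Evaluate the triple product over i = 1..6, j = 1..5, k = 1..3. The factors are (2/1) · (3/2) · (4/3) · (3/2) · (4/3) · (5/4) · (4/3) · (5/4) · … (90 factors total). The numerators and denominators telescope so the product is an integer; carrying out the multiplication exactly gives PP(6, 5, 3) = 3737448.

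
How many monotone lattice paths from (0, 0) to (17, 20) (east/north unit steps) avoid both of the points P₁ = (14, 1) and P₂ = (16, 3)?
Number of paths = 15905329788

Inclusion–exclusion. Total paths: C(37, 17) = 15905368710. Through P₁: C(15, 14)·C(22, 3) = 23100. Through P₂: C(19, 16)·C(18, 1) = 17442. Since P₁ is strictly southwest of P₂, a monotone path through both must visit P₁ then P₂; paths through both = C(15, 14)·C(4, 2)·C(18, 1) = 1620. Avoid both = 15905368710 − 23100 − 17442 + 1620 = 15905329788.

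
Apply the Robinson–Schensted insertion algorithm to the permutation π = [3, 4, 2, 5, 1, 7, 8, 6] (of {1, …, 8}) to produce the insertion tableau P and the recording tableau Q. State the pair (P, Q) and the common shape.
P = [1, 4, 5, 6, 8] / [2, 7] / [3];  Q = [1, 2, 4, 6, 7] / [3, 8] / [5];  common shape = (5, 2, 1)

Row-insert the values π_1, π_2, … into P one at a time, bumping the leftmost entry strictly greater than the inserted value down to the next row. The recording tableau Q records, in position (i, j), the step at which that cell was added to P.
  Insert 3 (step 1): P = [3];  Q = [1]
  Insert 4 (step 2): P = [3, 4];  Q = [1, 2]
  Insert 2 (step 3): P = [2, 4] / [3];  Q = [1, 2] / [3]
  Insert 5 (step 4): P = [2, 4, 5] / [3];  Q = [1, 2, 4] / [3]
  Insert 1 (step 5): P = [1, 4, 5] / [2] / [3];  Q = [1, 2, 4] / [3] / [5]
  Insert 7 (step 6): P = [1, 4, 5, 7] / [2] / [3];  Q = [1, 2, 4, 6] / [3] / [5]
  Insert 8 (step 7): P = [1, 4, 5, 7, 8] / [2] / [3];  Q = [1, 2, 4, 6, 7] / [3] / [5]
  Insert 6 (step 8): P = [1, 4, 5, 6, 8] / [2, 7] / [3];  Q = [1, 2, 4, 6, 7] / [3, 8] / [5]
Final shape: (5, 2, 1).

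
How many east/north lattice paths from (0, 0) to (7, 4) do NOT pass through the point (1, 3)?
Number of paths = 302

Total paths from (0, 0) to (7, 4): C(11, 7) = 330. Paths through (1, 3): (paths (0, 0) → (1, 3)) × (paths (1, 3) → (7, 4)) = C(4, 1) · C(7, 6) = 4 · 7 = 28. Avoidance count = 330 − 28 = 302.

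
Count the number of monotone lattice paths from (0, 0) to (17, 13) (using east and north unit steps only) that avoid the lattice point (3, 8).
Number of paths = 117841230

Total paths from (0, 0) to (17, 13): C(30, 17) = 119759850. Paths through (3, 8): (paths (0, 0) → (3, 8)) × (paths (3, 8) → (17, 13)) = C(11, 3) · C(19, 14) = 165 · 11628 = 1918620. Avoidance count = 119759850 − 1918620 = 117841230.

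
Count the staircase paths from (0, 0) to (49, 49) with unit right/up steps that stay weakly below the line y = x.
C_49 = 509552245179617138054608572

These NE paths below the diagonal are counted by the Catalan number C_n = (1/(n + 1)) · C(2n, n). For n = 49: C_49 = (1/50) · C(98, 49) = 25477612258980856902730428600/50 = 509552245179617138054608572.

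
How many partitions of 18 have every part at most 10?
p(18, parts ≤ 10) = 340

Use the recurrence p(n, m) = p(n, m−1) + p(n−m, m): either the largest part is < m (count p(n, m−1)) or the largest part is exactly m (remove one copy of m, count p(n−m, m)). With p(0, ·) = 1 this gives p(18, parts ≤ 10) = 340. (By conjugating Young diagrams, this also counts partitions of 18 into at most 10 parts.)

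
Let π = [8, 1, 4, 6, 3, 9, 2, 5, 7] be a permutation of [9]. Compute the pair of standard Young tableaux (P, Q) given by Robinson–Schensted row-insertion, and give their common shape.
P = [1, 2, 5, 7] / [3, 6, 9] / [4] / [8];  Q = [1, 3, 4, 6] / [2, 8, 9] / [5] / [7];  common shape = (4, 3, 1, 1)

Row-insert the values π_1, π_2, … into P one at a time, bumping the leftmost entry strictly greater than the inserted value down to the next row. The recording tableau Q records, in position (i, j), the step at which that cell was added to P.
  Insert 8 (step 1): P = [8];  Q = [1]
  Insert 1 (step 2): P = [1] / [8];  Q = [1] / [2]
  Insert 4 (step 3): P = [1, 4] / [8];  Q = [1, 3] / [2]
  Insert 6 (step 4): P = [1, 4, 6] / [8];  Q = [1, 3, 4] / [2]
  Insert 3 (step 5): P = [1, 3, 6] / [4] / [8];  Q = [1, 3, 4] / [2] / [5]
  Insert 9 (step 6): P = [1, 3, 6, 9] / [4] / [8];  Q = [1, 3, 4, 6] / [2] / [5]
  Insert 2 (step 7): P = [1, 2, 6, 9] / [3] / [4] / [8];  Q = [1, 3, 4, 6] / [2] / [5] / [7]
  Insert 5 (step 8): P = [1, 2, 5, 9] / [3, 6] / [4] / [8];  Q = [1, 3, 4, 6] / [2, 8] / [5] / [7]
  Insert 7 (step 9): P = [1, 2, 5, 7] / [3, 6, 9] / [4] / [8];  Q = [1, 3, 4, 6] / [2, 8, 9] / [5] / [7]
Final shape: (4, 3, 1, 1).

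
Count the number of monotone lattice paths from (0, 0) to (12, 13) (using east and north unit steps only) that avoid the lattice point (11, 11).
Number of paths = 3084004

Total paths from (0, 0) to (12, 13): C(25, 12) = 5200300. Paths through (11, 11): (paths (0, 0) → (11, 11)) × (paths (11, 11) → (12, 13)) = C(22, 11) · C(3, 1) = 705432 · 3 = 2116296. Avoidance count = 5200300 − 2116296 = 3084004.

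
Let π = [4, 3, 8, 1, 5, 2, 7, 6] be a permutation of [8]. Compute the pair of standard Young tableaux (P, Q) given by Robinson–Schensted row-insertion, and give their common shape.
P = [1, 2, 6] / [3, 5, 7] / [4, 8];  Q = [1, 3, 7] / [2, 5, 8] / [4, 6];  common shape = (3, 3, 2)

Row-insert the values π_1, π_2, … into P one at a time, bumping the leftmost entry strictly greater than the inserted value down to the next row. The recording tableau Q records, in position (i, j), the step at which that cell was added to P.
  Insert 4 (step 1): P = [4];  Q = [1]
  Insert 3 (step 2): P = [3] / [4];  Q = [1] / [2]
  Insert 8 (step 3): P = [3, 8] / [4];  Q = [1, 3] / [2]
  Insert 1 (step 4): P = [1, 8] / [3] / [4];  Q = [1, 3] / [2] / [4]
  Insert 5 (step 5): P = [1, 5] / [3, 8] / [4];  Q = [1, 3] / [2, 5] / [4]
  Insert 2 (step 6): P = [1, 2] / [3, 5] / [4, 8];  Q = [1, 3] / [2, 5] / [4, 6]
  Insert 7 (step 7): P = [1, 2, 7] / [3, 5] / [4, 8];  Q = [1, 3, 7] / [2, 5] / [4, 6]
  Insert 6 (step 8): P = [1, 2, 6] / [3, 5, 7] / [4, 8];  Q = [1, 3, 7] / [2, 5, 8] / [4, 6]
Final shape: (3, 3, 2).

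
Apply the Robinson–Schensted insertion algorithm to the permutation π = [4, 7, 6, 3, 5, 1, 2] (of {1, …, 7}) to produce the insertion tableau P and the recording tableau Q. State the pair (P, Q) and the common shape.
P = [1, 2] / [3, 5] / [4, 6] / [7];  Q = [1, 2] / [3, 5] / [4, 7] / [6];  common shape = (2, 2, 2, 1)

Row-insert the values π_1, π_2, … into P one at a time, bumping the leftmost entry strictly greater than the inserted value down to the next row. The recording tableau Q records, in position (i, j), the step at which that cell was added to P.
  Insert 4 (step 1): P = [4];  Q = [1]
  Insert 7 (step 2): P = [4, 7];  Q = [1, 2]
  Insert 6 (step 3): P = [4, 6] / [7];  Q = [1, 2] / [3]
  Insert 3 (step 4): P = [3, 6] / [4] / [7];  Q = [1, 2] / [3] / [4]
  Insert 5 (step 5): P = [3, 5] / [4, 6] / [7];  Q = [1, 2] / [3, 5] / [4]
  Insert 1 (step 6): P = [1, 5] / [3, 6] / [4] / [7];  Q = [1, 2] / [3, 5] / [4] / [6]
  Insert 2 (step 7): P = [1, 2] / [3, 5] / [4, 6] / [7];  Q = [1, 2] / [3, 5] / [4, 7] / [6]
Final shape: (2, 2, 2, 1).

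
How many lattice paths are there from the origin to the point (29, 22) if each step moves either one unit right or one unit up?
Number of paths = 156077261327400

A monotone lattice path from (0, 0) to (29, 22) consists of 29 east steps and 22 north steps in some order, so it is determined by which 29 of the 51 steps are east. The count is C(51, 29) = 156077261327400.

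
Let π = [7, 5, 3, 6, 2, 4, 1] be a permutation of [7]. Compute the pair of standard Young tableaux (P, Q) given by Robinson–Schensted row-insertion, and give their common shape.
P = [1, 4] / [2, 6] / [3] / [5] / [7];  Q = [1, 4] / [2, 6] / [3] / [5] / [7];  common shape = (2, 2, 1, 1, 1)

Row-insert the values π_1, π_2, … into P one at a time, bumping the leftmost entry strictly greater than the inserted value down to the next row. The recording tableau Q records, in position (i, j), the step at which that cell was added to P.
  Insert 7 (step 1): P = [7];  Q = [1]
  Insert 5 (step 2): P = [5] / [7];  Q = [1] / [2]
  Insert 3 (step 3): P = [3] / [5] / [7];  Q = [1] / [2] / [3]
  Insert 6 (step 4): P = [3, 6] / [5] / [7];  Q = [1, 4] / [2] / [3]
  Insert 2 (step 5): P = [2, 6] / [3] / [5] / [7];  Q = [1, 4] / [2] / [3] / [5]
  Insert 4 (step 6): P = [2, 4] / [3, 6] / [5] / [7];  Q = [1, 4] / [2, 6] / [3] / [5]
  Insert 1 (step 7): P = [1, 4] / [2, 6] / [3] / [5] / [7];  Q = [1, 4] / [2, 6] / [3] / [5] / [7]
Final shape: (2, 2, 1, 1, 1).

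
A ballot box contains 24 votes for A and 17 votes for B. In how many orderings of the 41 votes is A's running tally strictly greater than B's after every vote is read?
Strict-lead orderings = 25880277150

Total orderings of the 41 votes with 24 for A: C(41, 24) = 151584480450. By the Bertrand ballot formula (Cycle Lemma / reflection principle), the number of orderings in which A is strictly ahead of B throughout is (p − q)/(p + q) · C(p + q, p) = (24 − 17)/(24 + 17) · 151584480450 = 25880277150.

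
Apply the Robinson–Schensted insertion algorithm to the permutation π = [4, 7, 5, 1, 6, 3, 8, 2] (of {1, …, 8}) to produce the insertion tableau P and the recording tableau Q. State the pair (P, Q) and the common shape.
P = [1, 2, 6, 8] / [3, 5] / [4] / [7];  Q = [1, 2, 5, 7] / [3, 6] / [4] / [8];  common shape = (4, 2, 1, 1)

Row-insert the values π_1, π_2, … into P one at a time, bumping the leftmost entry strictly greater than the inserted value down to the next row. The recording tableau Q records, in position (i, j), the step at which that cell was added to P.
  Insert 4 (step 1): P = [4];  Q = [1]
  Insert 7 (step 2): P = [4, 7];  Q = [1, 2]
  Insert 5 (step 3): P = [4, 5] / [7];  Q = [1, 2] / [3]
  Insert 1 (step 4): P = [1, 5] / [4] / [7];  Q = [1, 2] / [3] / [4]
  Insert 6 (step 5): P = [1, 5, 6] / [4] / [7];  Q = [1, 2, 5] / [3] / [4]
  Insert 3 (step 6): P = [1, 3, 6] / [4, 5] / [7];  Q = [1, 2, 5] / [3, 6] / [4]
  Insert 8 (step 7): P = [1, 3, 6, 8] / [4, 5] / [7];  Q = [1, 2, 5, 7] / [3, 6] / [4]
  Insert 2 (step 8): P = [1, 2, 6, 8] / [3, 5] / [4] / [7];  Q = [1, 2, 5, 7] / [3, 6] / [4] / [8]
Final shape: (4, 2, 1, 1).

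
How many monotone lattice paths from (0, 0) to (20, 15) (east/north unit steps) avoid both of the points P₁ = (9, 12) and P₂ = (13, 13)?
Number of paths = 2819438440

Inclusion–exclusion. Total paths: C(35, 20) = 3247943160. Through P₁: C(21, 9)·C(14, 11) = 106990520. Through P₂: C(26, 13)·C(9, 7) = 374421600. Since P₁ is strictly southwest of P₂, a monotone path through both must visit P₁ then P₂; paths through both = C(21, 9)·C(5, 4)·C(9, 7) = 52907400. Avoid both = 3247943160 − 106990520 − 374421600 + 52907400 = 2819438440.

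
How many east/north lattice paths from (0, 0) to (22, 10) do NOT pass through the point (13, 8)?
Number of paths = 53320290

Total paths from (0, 0) to (22, 10): C(32, 22) = 64512240. Paths through (13, 8): (paths (0, 0) → (13, 8)) × (paths (13, 8) → (22, 10)) = C(21, 13) · C(11, 9) = 203490 · 55 = 11191950. Avoidance count = 64512240 − 11191950 = 53320290.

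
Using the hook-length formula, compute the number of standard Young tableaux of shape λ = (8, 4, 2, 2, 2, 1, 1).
# SYT of shape (8, 4, 2, 2, 2, 1, 1) = 100776000

Hook-length formula: f^λ = n! / Π hook(c), product over all cells c of the Young diagram. For λ = (8, 4, 2, 2, 2, 1, 1), n = 20 boxes. Hook lengths by row (left-to-right, top-to-bottom): [14, 11, 7, 6, 4, 3, 2, 1]; [9, 6, 2, 1]; [6, 3]; [5, 2]; [4, 1]; [2]; [1]. Product of hooks = 24141680640. So f^λ = 20! / 24141680640 = 2432902008176640000 / 24141680640 = 100776000.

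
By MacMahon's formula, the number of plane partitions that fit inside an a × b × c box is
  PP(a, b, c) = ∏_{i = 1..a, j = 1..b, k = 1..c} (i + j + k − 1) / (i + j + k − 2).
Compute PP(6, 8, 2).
PP(6, 8, 2) = 2147145

Evaluate the triple product over i = 1..6, j = 1..8, k = 1..2. The factors are (2/1) · (3/2) · (3/2) · (4/3) · (4/3) · (5/4) · (5/4) · (6/5) · … (96 factors total). The numerators and denominators telescope so the product is an integer; carrying out the multiplication exactly gives PP(6, 8, 2) = 2147145.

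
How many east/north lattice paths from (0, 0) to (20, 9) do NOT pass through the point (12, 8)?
Number of paths = 8881275

Total paths from (0, 0) to (20, 9): C(29, 20) = 10015005. Paths through (12, 8): (paths (0, 0) → (12, 8)) × (paths (12, 8) → (20, 9)) = C(20, 12) · C(9, 8) = 125970 · 9 = 1133730. Avoidance count = 10015005 − 1133730 = 8881275.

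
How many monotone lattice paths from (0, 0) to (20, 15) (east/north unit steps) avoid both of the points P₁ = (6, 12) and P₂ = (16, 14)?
Number of paths = 2514332385

Inclusion–exclusion. Total paths: C(35, 20) = 3247943160. Through P₁: C(18, 6)·C(17, 14) = 12623520. Through P₂: C(30, 16)·C(5, 4) = 727113375. Since P₁ is strictly southwest of P₂, a monotone path through both must visit P₁ then P₂; paths through both = C(18, 6)·C(12, 10)·C(5, 4) = 6126120. Avoid both = 3247943160 − 12623520 − 727113375 + 6126120 = 2514332385.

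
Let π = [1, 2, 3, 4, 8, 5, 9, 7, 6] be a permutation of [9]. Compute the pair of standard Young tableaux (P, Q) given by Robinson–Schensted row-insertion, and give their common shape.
P = [1, 2, 3, 4, 5, 6] / [7, 9] / [8];  Q = [1, 2, 3, 4, 5, 7] / [6, 8] / [9];  common shape = (6, 2, 1)

Row-insert the values π_1, π_2, … into P one at a time, bumping the leftmost entry strictly greater than the inserted value down to the next row. The recording tableau Q records, in position (i, j), the step at which that cell was added to P.
  Insert 1 (step 1): P = [1];  Q = [1]
  Insert 2 (step 2): P = [1, 2];  Q = [1, 2]
  Insert 3 (step 3): P = [1, 2, 3];  Q = [1, 2, 3]
  Insert 4 (step 4): P = [1, 2, 3, 4];  Q = [1, 2, 3, 4]
  Insert 8 (step 5): P = [1, 2, 3, 4, 8];  Q = [1, 2, 3, 4, 5]
  Insert 5 (step 6): P = [1, 2, 3, 4, 5] / [8];  Q = [1, 2, 3, 4, 5] / [6]
  Insert 9 (step 7): P = [1, 2, 3, 4, 5, 9] / [8];  Q = [1, 2, 3, 4, 5, 7] / [6]
  Insert 7 (step 8): P = [1, 2, 3, 4, 5, 7] / [8, 9];  Q = [1, 2, 3, 4, 5, 7] / [6, 8]
  Insert 6 (step 9): P = [1, 2, 3, 4, 5, 6] / [7, 9] / [8];  Q = [1, 2, 3, 4, 5, 7] / [6, 8] / [9]
Final shape: (6, 2, 1).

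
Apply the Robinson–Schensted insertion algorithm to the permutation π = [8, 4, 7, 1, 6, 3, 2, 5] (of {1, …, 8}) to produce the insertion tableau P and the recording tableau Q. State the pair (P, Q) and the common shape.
P = [1, 2, 5] / [3, 6] / [4] / [7] / [8];  Q = [1, 3, 8] / [2, 5] / [4] / [6] / [7];  common shape = (3, 2, 1, 1, 1)

Row-insert the values π_1, π_2, … into P one at a time, bumping the leftmost entry strictly greater than the inserted value down to the next row. The recording tableau Q records, in position (i, j), the step at which that cell was added to P.
  Insert 8 (step 1): P = [8];  Q = [1]
  Insert 4 (step 2): P = [4] / [8];  Q = [1] / [2]
  Insert 7 (step 3): P = [4, 7] / [8];  Q = [1, 3] / [2]
  Insert 1 (step 4): P = [1, 7] / [4] / [8];  Q = [1, 3] / [2] / [4]
  Insert 6 (step 5): P = [1, 6] / [4, 7] / [8];  Q = [1, 3] / [2, 5] / [4]
  Insert 3 (step 6): P = [1, 3] / [4, 6] / [7] / [8];  Q = [1, 3] / [2, 5] / [4] / [6]
  Insert 2 (step 7): P = [1, 2] / [3, 6] / [4] / [7] / [8];  Q = [1, 3] / [2, 5] / [4] / [6] / [7]
  Insert 5 (step 8): P = [1, 2, 5] / [3, 6] / [4] / [7] / [8];  Q = [1, 3, 8] / [2, 5] / [4] / [6] / [7]
Final shape: (3, 2, 1, 1, 1).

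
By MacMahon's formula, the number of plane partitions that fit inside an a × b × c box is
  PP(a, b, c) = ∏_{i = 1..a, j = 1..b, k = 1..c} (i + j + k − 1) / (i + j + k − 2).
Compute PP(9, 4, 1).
PP(9, 4, 1) = 715

Evaluate the triple product over i = 1..9, j = 1..4, k = 1..1. The factors are (2/1) · (3/2) · (4/3) · (5/4) · (3/2) · (4/3) · (5/4) · (6/5) · … (36 factors total). The numerators and denominators telescope so the product is an integer; carrying out the multiplication exactly gives PP(9, 4, 1) = 715.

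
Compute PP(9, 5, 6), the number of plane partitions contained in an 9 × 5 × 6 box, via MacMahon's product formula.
PP(9, 5, 6) = 72261531710368

Evaluate the triple product over i = 1..9, j = 1..5, k = 1..6. The factors are (2/1) · (3/2) · (4/3) · (5/4) · (6/5) · (7/6) · (3/2) · (4/3) · … (270 factors total). The numerators and denominators telescope so the product is an integer; carrying out the multiplication exactly gives PP(9, 5, 6) = 72261531710368.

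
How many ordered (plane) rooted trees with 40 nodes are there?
C_39 = 680425371729975800390

These ordered rooted trees are counted by the Catalan number C_n = (1/(n + 1)) · C(2n, n). For n = 39: C_39 = (1/40) · C(78, 39) = 27217014869199032015600/40 = 680425371729975800390.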